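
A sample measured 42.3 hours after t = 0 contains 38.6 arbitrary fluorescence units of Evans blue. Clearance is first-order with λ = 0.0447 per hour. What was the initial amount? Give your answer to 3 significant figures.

256 arbitrary fluorescence units

t½ = ln 2 / λ = 0.69315 / 0.0447 ≈ 15.507 hours.
Number of half-lives elapsed: n = 42.3/15.507 ≈ 2.7279.
A₀ = A × 2^n = 38.6 × 2^2.7279 = 38.6 × 6.6247 ≈ 255.71 arbitrary fluorescence units.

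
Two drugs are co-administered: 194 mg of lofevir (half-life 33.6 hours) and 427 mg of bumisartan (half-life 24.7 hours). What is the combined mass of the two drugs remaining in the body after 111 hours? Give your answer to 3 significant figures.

lofevir: 194 × (1/2)^(111/33.6) = 194 × (1/2)^3.3036 ≈ 19.648 mg.
bumisartan: 427 × (1/2)^(111/24.7) = 427 × (1/2)^4.4939 ≈ 18.951 mg.
Total = 19.648 + 18.951 ≈ 38.599 mg.

38.6 mg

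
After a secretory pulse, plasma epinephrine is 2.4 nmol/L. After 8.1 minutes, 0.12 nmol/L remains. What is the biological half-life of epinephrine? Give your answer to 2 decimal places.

1.87 minutes

A/A₀ = 0.12/2.4 ≈ 0.05.
n = log₂(20) ≈ 4.3219 half-lives elapsed in 8.1 minutes.
t½ = 8.1/4.3219 ≈ 1.8742 minutes.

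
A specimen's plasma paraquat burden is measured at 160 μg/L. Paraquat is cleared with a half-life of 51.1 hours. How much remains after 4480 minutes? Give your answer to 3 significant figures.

Convert the elapsed time: 4480 minutes = 74.6667 hours.
Number of half-lives: n = 74.6667/51.1 ≈ 1.4612.
Remaining = 160 × (1/2)^1.4612 = 160 × 0.36319 ≈ 58.111 μg/L.

58.1 μg/L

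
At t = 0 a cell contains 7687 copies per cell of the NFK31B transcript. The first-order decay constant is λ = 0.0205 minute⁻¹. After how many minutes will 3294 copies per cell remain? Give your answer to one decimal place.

t½ = ln 2 / λ = 0.69315 / 0.0205 ≈ 33.812 minutes.
Fraction remaining = 3294/7687 ≈ 0.42852.
n = log₂(7687/3294) = ln(2.3336)/ln 2 ≈ 1.2226 half-lives.
t = n × t½ = 1.2226 × 33.812 ≈ 41.338 minutes.

41.3 minutes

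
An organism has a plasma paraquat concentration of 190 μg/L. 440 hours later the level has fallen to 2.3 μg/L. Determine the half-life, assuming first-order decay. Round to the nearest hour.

A/A₀ = 2.3/190 ≈ 0.012105.
n = log₂(82.609) ≈ 6.3682 half-lives elapsed in 440 hours.
t½ = 440/6.3682 ≈ 69.093 hours.

69 hours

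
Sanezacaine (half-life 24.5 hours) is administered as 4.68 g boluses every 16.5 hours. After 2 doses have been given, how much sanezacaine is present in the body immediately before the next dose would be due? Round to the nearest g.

The 2 doses were given 33, 16.5 hours ago.
Total = 4.68·(1/2)^(33/24.5) + 4.68·(1/2)^(16.5/24.5)
      = 1.8398 + 2.9343 ≈ 4.7742 g.

5 g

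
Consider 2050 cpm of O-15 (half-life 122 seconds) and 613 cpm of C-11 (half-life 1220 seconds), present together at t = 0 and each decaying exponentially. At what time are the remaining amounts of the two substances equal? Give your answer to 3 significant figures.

Set 2050·(1/2)^(t/122) = 613·(1/2)^(t/1220).
Taking log₂: log₂(2050/613) = t·(1/122 − 1/1220).
log₂(3.3442) = 1.7417; 1/122 − 1/1220 = 0.007377.
t = 1.7417 / 0.007377 ≈ 236.09 seconds.

236 seconds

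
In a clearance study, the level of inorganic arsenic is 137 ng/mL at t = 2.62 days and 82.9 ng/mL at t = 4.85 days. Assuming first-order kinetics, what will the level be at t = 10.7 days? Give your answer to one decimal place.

Over Δt = 4.85 − 2.62 = 2.23 days, the level fell by a factor of 137/82.9 ≈ 1.6526.
n = log₂(1.6526) ≈ 0.72473 half-lives, so t½ = 2.23/0.72473 ≈ 3.077 days.
From t = 4.85 to t = 10.7: 82.9 × (1/2)^((10.7−4.85)/3.077) ≈ 22.194 ng/mL.

22.2 ng/mL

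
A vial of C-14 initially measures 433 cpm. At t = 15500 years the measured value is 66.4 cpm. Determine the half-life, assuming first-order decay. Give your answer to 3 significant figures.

5730 years

A/A₀ = 66.4/433 ≈ 0.15335.
n = log₂(6.5211) ≈ 2.7051 half-lives elapsed in 15500 years.
t½ = 15500/2.7051 ≈ 5729.9 years.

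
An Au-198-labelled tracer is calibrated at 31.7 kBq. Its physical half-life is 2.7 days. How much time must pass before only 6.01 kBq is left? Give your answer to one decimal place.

6.5 days

Fraction remaining = 6.01/31.7 ≈ 0.18959.
n = log₂(31.7/6.01) = ln(5.2745)/ln 2 ≈ 2.399 half-lives.
t = n × t½ = 2.399 × 2.7 ≈ 6.4774 days.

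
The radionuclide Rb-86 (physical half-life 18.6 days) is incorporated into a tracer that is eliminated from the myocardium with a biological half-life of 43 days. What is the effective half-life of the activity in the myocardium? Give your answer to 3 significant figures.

1/t_eff = 1/t_phys + 1/t_biol = 1/18.6 + 1/43 = 0.077019 per day.
t_eff = 18.6 × 43 / (18.6 + 43) ≈ 12.984 days.

13.0 days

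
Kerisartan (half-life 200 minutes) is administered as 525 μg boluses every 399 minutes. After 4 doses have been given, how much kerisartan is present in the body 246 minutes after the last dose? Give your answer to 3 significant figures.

The 4 doses were given 1443, 1044, 645, 246 minutes ago.
Total = 525·(1/2)^(1443/200) + 525·(1/2)^(1044/200) + 525·(1/2)^(645/200) + 525·(1/2)^(246/200)
      = 3.5337 + 14.086 + 56.148 + 223.82 ≈ 297.58 μg.

298 μg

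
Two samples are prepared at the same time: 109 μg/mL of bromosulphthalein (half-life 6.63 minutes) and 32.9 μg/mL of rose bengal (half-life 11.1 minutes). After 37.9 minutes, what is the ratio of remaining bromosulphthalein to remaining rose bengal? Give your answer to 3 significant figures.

0.672

bromosulphthalein: 109 × (1/2)^(37.9/6.63) = 109 × (1/2)^5.7164 ≈ 2.073 μg/mL.
rose bengal: 32.9 × (1/2)^(37.9/11.1) = 32.9 × (1/2)^3.4144 ≈ 3.0857 μg/mL.
Ratio ≈ 2.073 / 3.0857 ≈ 0.67182.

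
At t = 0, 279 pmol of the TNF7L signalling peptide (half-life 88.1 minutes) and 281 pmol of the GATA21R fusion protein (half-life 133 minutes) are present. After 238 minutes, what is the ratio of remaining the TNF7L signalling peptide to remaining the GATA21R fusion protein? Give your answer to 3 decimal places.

0.528

TNF7L signalling peptide: 279 × (1/2)^(238/88.1) = 279 × (1/2)^2.7015 ≈ 42.892 pmol.
GATA21R fusion protein: 281 × (1/2)^(238/133) = 281 × (1/2)^1.7895 ≈ 81.287 pmol.
Ratio ≈ 42.892 / 81.287 ≈ 0.52766.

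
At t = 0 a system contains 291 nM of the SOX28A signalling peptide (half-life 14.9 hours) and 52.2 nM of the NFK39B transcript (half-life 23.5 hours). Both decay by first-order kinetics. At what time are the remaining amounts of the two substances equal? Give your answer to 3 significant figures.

101 hours

Set 291·(1/2)^(t/14.9) = 52.2·(1/2)^(t/23.5).
Taking log₂: log₂(291/52.2) = t·(1/14.9 − 1/23.5).
log₂(5.5747) = 2.4789; 1/14.9 − 1/23.5 = 0.024561.
t = 2.4789 / 0.024561 ≈ 100.93 hours.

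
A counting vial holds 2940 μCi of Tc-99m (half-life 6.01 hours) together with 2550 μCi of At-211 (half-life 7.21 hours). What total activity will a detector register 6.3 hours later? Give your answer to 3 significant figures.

2810 μCi

Tc-99m: 2940 × (1/2)^(6.3/6.01) = 2940 × (1/2)^1.0483 ≈ 1421.6 μCi.
At-211: 2550 × (1/2)^(6.3/7.21) = 2550 × (1/2)^0.87379 ≈ 1391.6 μCi.
Total = 1421.6 + 1391.6 ≈ 2813.2 μCi.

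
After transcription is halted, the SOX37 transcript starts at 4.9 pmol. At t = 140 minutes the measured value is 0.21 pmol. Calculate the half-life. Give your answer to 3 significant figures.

A/A₀ = 0.21/4.9 ≈ 0.042857.
n = log₂(23.333) ≈ 4.5443 half-lives elapsed in 140 minutes.
t½ = 140/4.5443 ≈ 30.808 minutes.

30.8 minutes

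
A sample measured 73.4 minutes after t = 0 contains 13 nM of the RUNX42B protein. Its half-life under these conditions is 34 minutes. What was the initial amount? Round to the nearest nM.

Number of half-lives elapsed: n = 73.4/34 ≈ 2.1588.
A₀ = A × 2^n = 13 × 2^2.1588 = 13 × 4.4655 ≈ 58.052 nM.

58 nM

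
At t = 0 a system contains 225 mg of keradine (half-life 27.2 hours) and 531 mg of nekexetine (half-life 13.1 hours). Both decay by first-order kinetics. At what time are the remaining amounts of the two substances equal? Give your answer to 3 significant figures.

Set 225·(1/2)^(t/27.2) = 531·(1/2)^(t/13.1).
Taking log₂: log₂(225/531) = t·(1/27.2 − 1/13.1).
log₂(0.42373) = -1.2388; 1/27.2 − 1/13.1 = -0.039571.
t = -1.2388 / -0.039571 ≈ 31.305 hours.

31.3 hours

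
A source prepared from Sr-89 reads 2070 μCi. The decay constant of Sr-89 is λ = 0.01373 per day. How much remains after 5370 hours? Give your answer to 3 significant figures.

95.9 μCi

t½ = ln 2 / λ = 0.69315 / 0.01373 ≈ 50.484 days.
Convert the elapsed time: 5370 hours = 223.75 days.
Number of half-lives: n = 223.75/50.484 ≈ 4.4321.
Remaining = 2070 × (1/2)^4.4321 = 2070 × 0.046324 ≈ 95.891 μCi.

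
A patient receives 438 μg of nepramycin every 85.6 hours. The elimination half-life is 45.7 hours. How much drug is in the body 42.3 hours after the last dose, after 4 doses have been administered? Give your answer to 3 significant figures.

The 4 doses were given 299.1, 213.5, 127.9, 42.3 hours ago.
Total = 438·(1/2)^(299.1/45.7) + 438·(1/2)^(213.5/45.7) + 438·(1/2)^(127.9/45.7) + 438·(1/2)^(42.3/45.7)
      = 4.6911 + 17.184 + 62.948 + 230.59 ≈ 315.41 μg.

315 μg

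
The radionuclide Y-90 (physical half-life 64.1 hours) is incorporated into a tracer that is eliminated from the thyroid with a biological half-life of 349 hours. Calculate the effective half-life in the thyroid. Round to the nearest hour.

1/t_eff = 1/t_phys + 1/t_biol = 1/64.1 + 1/349 = 0.018466 per hour.
t_eff = 64.1 × 349 / (64.1 + 349) ≈ 54.154 hours.

54 hours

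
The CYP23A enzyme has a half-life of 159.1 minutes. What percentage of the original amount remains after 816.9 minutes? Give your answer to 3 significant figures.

2.85%

n = 816.9/159.1 ≈ 5.1345 half-lives.
Fraction remaining = (1/2)^5.1345 ≈ 0.028468, i.e. 2.8468%.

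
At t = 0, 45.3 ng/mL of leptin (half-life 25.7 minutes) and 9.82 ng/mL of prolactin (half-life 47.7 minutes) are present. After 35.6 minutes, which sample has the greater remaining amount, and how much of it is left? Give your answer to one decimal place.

leptin, 17.3 ng/mL

leptin: 45.3 × (1/2)^1.3852 ≈ 17.342 ng/mL.
prolactin: 9.82 × (1/2)^0.74633 ≈ 5.8539 ng/mL.
Leptin has more remaining, at ≈ 17.342 ng/mL.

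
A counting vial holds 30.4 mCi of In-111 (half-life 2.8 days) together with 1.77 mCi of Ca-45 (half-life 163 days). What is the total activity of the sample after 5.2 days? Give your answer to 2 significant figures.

10 mCi

In-111: 30.4 × (1/2)^(5.2/2.8) = 30.4 × (1/2)^1.8571 ≈ 8.3911 mCi.
Ca-45: 1.77 × (1/2)^(5.2/163) = 1.77 × (1/2)^0.031902 ≈ 1.7313 mCi.
Total = 8.3911 + 1.7313 ≈ 10.122 mCi.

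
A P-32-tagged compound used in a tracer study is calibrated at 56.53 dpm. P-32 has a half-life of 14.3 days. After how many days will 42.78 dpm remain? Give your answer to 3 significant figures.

Fraction remaining = 42.78/56.53 ≈ 0.75677.
n = log₂(56.53/42.78) = ln(1.3214)/ln 2 ≈ 0.40208 half-lives.
t = n × t½ = 0.40208 × 14.3 ≈ 5.7497 days.

5.75 days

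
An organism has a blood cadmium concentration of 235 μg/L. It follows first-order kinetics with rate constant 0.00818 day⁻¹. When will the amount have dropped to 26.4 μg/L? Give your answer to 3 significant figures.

t½ = ln 2 / λ = 0.69315 / 0.00818 ≈ 84.737 days.
Fraction remaining = 26.4/235 ≈ 0.11234.
n = log₂(235/26.4) = ln(8.9015)/ln 2 ≈ 3.1541 half-lives.
t = n × t½ = 3.1541 × 84.737 ≈ 267.26 days.

267 days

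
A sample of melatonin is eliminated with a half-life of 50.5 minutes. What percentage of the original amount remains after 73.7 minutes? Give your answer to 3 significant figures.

36.4%

n = 73.7/50.5 ≈ 1.4594 half-lives.
Fraction remaining = (1/2)^1.4594 ≈ 0.36364, i.e. 36.364%.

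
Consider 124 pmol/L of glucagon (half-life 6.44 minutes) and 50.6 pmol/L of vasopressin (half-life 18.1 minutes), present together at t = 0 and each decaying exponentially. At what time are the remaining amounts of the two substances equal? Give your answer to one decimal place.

12.9 minutes

Set 124·(1/2)^(t/6.44) = 50.6·(1/2)^(t/18.1).
Taking log₂: log₂(124/50.6) = t·(1/6.44 − 1/18.1).
log₂(2.4506) = 1.2931; 1/6.44 − 1/18.1 = 0.10003.
t = 1.2931 / 0.10003 ≈ 12.927 minutes.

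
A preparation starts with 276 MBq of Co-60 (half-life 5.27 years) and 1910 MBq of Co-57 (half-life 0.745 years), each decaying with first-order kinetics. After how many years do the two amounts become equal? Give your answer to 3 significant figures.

Set 276·(1/2)^(t/5.27) = 1910·(1/2)^(t/0.745).
Taking log₂: log₂(276/1910) = t·(1/5.27 − 1/0.745).
log₂(0.1445) = -2.7908; 1/5.27 − 1/0.745 = -1.1525.
t = -2.7908 / -1.1525 ≈ 2.4215 years.

2.42 years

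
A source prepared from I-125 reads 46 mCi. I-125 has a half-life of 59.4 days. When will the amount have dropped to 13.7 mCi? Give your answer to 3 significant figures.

Fraction remaining = 13.7/46 ≈ 0.29783.
n = log₂(46/13.7) = ln(3.3577)/ln 2 ≈ 1.7475 half-lives.
t = n × t½ = 1.7475 × 59.4 ≈ 103.8 days.

104 days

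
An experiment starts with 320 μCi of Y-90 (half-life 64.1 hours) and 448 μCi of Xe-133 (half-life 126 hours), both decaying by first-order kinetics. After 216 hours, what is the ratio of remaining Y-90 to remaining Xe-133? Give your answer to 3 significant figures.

0.227

Y-90: 320 × (1/2)^(216/64.1) = 320 × (1/2)^3.3697 ≈ 30.957 μCi.
Xe-133: 448 × (1/2)^(216/126) = 448 × (1/2)^1.7143 ≈ 136.53 μCi.
Ratio ≈ 30.957 / 136.53 ≈ 0.22674.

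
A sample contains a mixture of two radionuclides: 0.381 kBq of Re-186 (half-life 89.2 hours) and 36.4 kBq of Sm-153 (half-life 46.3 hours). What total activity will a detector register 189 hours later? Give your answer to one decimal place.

Re-186: 0.381 × (1/2)^(189/89.2) = 0.381 × (1/2)^2.1188 ≈ 0.087719 kBq.
Sm-153: 36.4 × (1/2)^(189/46.3) = 36.4 × (1/2)^4.0821 ≈ 2.1492 kBq.
Total = 0.087719 + 2.1492 ≈ 2.2369 kBq.

2.2 kBq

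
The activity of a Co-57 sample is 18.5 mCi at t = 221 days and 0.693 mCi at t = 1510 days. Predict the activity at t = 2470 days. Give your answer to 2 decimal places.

0.06 mCi

Over Δt = 1510 − 221 = 1289 days, the level fell by a factor of 18.5/0.693 ≈ 26.696.
n = log₂(26.696) ≈ 4.7385 half-lives, so t½ = 1289/4.7385 ≈ 272.03 days.
From t = 1510 to t = 2470: 0.693 × (1/2)^((2470−1510)/272.03) ≈ 0.060031 mCi.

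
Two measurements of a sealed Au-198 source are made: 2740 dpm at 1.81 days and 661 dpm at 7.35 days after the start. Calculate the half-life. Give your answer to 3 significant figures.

Over Δt = 7.35 − 1.81 = 5.54 days, the level fell by a factor of 2740/661 ≈ 4.1452.
n = log₂(4.1452) ≈ 2.0515 half-lives, so t½ = 5.54/2.0515 ≈ 2.7005 days.

2.70 days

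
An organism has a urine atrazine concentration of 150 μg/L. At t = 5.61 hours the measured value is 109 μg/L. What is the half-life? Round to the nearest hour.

A/A₀ = 109/150 ≈ 0.72667.
n = log₂(1.3761) ≈ 0.46063 half-lives elapsed in 5.61 hours.
t½ = 5.61/0.46063 ≈ 12.179 hours.

12 hours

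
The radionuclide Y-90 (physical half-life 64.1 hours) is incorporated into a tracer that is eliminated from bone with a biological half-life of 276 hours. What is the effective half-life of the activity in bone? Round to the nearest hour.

1/t_eff = 1/t_phys + 1/t_biol = 1/64.1 + 1/276 = 0.019224 per hour.
t_eff = 64.1 × 276 / (64.1 + 276) ≈ 52.019 hours.

52 hours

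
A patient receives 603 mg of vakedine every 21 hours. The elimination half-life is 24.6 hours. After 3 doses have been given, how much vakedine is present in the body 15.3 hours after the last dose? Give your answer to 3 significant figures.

729 mg

The 3 doses were given 57.3, 36.3, 15.3 hours ago.
Total = 603·(1/2)^(57.3/24.6) + 603·(1/2)^(36.3/24.6) + 603·(1/2)^(15.3/24.6)
      = 119.99 + 216.83 + 391.82 ≈ 728.64 mg.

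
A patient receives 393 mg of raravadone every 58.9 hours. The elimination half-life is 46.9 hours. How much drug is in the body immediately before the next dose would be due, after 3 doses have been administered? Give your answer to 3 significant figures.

262 mg

The 3 doses were given 176.7, 117.8, 58.9 hours ago.
Total = 393·(1/2)^(176.7/46.9) + 393·(1/2)^(117.8/46.9) + 393·(1/2)^(58.9/46.9)
      = 28.856 + 68.911 + 164.57 ≈ 262.33 mg.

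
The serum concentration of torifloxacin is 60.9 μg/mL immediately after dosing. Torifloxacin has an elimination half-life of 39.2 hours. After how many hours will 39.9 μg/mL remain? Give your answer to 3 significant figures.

23.9 hours

Fraction remaining = 39.9/60.9 ≈ 0.65517.
n = log₂(60.9/39.9) = ln(1.5263)/ln 2 ≈ 0.61005 half-lives.
t = n × t½ = 0.61005 × 39.2 ≈ 23.914 hours.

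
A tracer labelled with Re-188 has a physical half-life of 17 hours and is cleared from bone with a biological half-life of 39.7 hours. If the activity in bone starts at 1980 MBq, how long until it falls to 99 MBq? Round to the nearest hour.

1/t_eff = 1/t_phys + 1/t_biol = 1/17 + 1/39.7 = 0.084012 per hour.
t_eff = 17 × 39.7 / (17 + 39.7) ≈ 11.903 hours.
n = log₂(1980/99) ≈ 4.3219; t = 4.3219 × 11.903 ≈ 51.444 hours.

51 hours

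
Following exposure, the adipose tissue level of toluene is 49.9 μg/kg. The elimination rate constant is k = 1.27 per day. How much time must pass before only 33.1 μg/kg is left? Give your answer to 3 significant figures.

t½ = ln 2 / k = 0.69315 / 1.27 ≈ 0.54579 days.
Fraction remaining = 33.1/49.9 ≈ 0.66333.
n = log₂(49.9/33.1) = ln(1.5076)/ln 2 ≈ 0.59221 half-lives.
t = n × t½ = 0.59221 × 0.54579 ≈ 0.32322 days.

0.323 days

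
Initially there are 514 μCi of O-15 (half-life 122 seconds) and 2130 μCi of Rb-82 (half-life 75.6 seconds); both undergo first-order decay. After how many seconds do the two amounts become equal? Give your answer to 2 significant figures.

Set 514·(1/2)^(t/122) = 2130·(1/2)^(t/75.6).
Taking log₂: log₂(514/2130) = t·(1/122 − 1/75.6).
log₂(0.24131) = -2.051; 1/122 − 1/75.6 = -0.0050308.
t = -2.051 / -0.0050308 ≈ 407.69 seconds.

410 seconds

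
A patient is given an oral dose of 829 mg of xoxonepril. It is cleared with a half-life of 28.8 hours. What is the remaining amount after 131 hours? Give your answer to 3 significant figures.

35.4 mg

Number of half-lives: n = 131/28.8 ≈ 4.5486.
Remaining = 829 × (1/2)^4.5486 = 829 × 0.04273 ≈ 35.423 mg.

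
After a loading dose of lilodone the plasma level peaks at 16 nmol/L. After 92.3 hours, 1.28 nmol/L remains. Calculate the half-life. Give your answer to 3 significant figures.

25.3 hours

A/A₀ = 1.28/16 ≈ 0.08.
n = log₂(12.5) ≈ 3.6439 half-lives elapsed in 92.3 hours.
t½ = 92.3/3.6439 ≈ 25.33 hours.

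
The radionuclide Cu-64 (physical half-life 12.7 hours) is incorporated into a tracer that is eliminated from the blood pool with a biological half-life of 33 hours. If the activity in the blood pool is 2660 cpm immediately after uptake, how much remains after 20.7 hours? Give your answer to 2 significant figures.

1/t_eff = 1/t_phys + 1/t_biol = 1/12.7 + 1/33 = 0.10904 per hour.
t_eff = 12.7 × 33 / (12.7 + 33) ≈ 9.1707 hours.
Remaining = 2660 × (1/2)^(20.7/9.1707) = 2660 × (1/2)^2.2572 ≈ 556.41 cpm.

560 cpm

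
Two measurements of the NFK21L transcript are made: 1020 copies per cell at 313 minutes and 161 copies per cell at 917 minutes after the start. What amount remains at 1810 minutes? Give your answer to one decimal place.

Over Δt = 917 − 313 = 604 minutes, the level fell by a factor of 1020/161 ≈ 6.3354.
n = log₂(6.3354) ≈ 2.6634 half-lives, so t½ = 604/2.6634 ≈ 226.77 minutes.
From t = 917 to t = 1810: 161 × (1/2)^((1810−917)/226.77) ≈ 10.506 copies per cell.

10.5 copies per cell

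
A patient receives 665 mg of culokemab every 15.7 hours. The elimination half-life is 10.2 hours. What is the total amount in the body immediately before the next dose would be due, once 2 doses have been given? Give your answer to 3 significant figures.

The 2 doses were given 31.4, 15.7 hours ago.
Total = 665·(1/2)^(31.4/10.2) + 665·(1/2)^(15.7/10.2)
      = 78.727 + 228.81 ≈ 307.53 mg.

308 mg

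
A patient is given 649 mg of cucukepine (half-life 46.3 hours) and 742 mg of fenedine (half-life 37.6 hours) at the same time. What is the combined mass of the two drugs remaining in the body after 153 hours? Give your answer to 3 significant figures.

110 mg

cucukepine: 649 × (1/2)^(153/46.3) = 649 × (1/2)^3.3045 ≈ 65.687 mg.
fenedine: 742 × (1/2)^(153/37.6) = 742 × (1/2)^4.0691 ≈ 44.205 mg.
Total = 65.687 + 44.205 ≈ 109.89 mg.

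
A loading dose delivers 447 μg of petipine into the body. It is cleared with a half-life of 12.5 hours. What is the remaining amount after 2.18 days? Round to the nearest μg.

Convert the elapsed time: 2.18 days = 52.32 hours.
Number of half-lives: n = 52.32/12.5 ≈ 4.1856.
Remaining = 447 × (1/2)^4.1856 = 447 × 0.054955 ≈ 24.565 μg.

25 μg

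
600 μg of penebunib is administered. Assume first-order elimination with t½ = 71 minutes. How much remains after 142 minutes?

Elapsed time is 2 half-lives (142/71).
Each half-life halves the amount: 600 × (1/2)^2 = 600/4 = 150 μg.

150 μg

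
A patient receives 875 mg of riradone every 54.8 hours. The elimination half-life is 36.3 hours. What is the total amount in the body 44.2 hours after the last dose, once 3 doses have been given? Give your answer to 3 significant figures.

The 3 doses were given 153.8, 99, 44.2 hours ago.
Total = 875·(1/2)^(153.8/36.3) + 875·(1/2)^(99/36.3) + 875·(1/2)^(44.2/36.3)
      = 46.406 + 132.13 + 376.24 ≈ 554.78 mg.

555 mg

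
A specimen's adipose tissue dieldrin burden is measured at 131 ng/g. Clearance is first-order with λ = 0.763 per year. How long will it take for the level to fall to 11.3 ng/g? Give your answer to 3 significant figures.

3.21 years

t½ = ln 2 / λ = 0.69315 / 0.763 ≈ 0.90845 years.
Fraction remaining = 11.3/131 ≈ 0.08626.
n = log₂(131/11.3) = ln(11.593)/ln 2 ≈ 3.5352 half-lives.
t = n × t½ = 3.5352 × 0.90845 ≈ 3.2115 years.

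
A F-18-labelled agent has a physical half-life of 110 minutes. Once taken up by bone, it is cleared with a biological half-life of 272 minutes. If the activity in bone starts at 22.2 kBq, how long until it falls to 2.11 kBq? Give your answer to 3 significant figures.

266 minutes

1/t_eff = 1/t_phys + 1/t_biol = 1/110 + 1/272 = 0.012767 per minute.
t_eff = 110 × 272 / (110 + 272) ≈ 78.325 minutes.
n = log₂(22.2/2.11) ≈ 3.3952; t = 3.3952 × 78.325 ≈ 265.93 minutes.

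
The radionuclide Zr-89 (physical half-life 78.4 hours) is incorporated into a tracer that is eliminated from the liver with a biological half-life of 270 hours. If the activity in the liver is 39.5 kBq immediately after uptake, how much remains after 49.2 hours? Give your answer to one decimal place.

22.5 kBq

1/t_eff = 1/t_phys + 1/t_biol = 1/78.4 + 1/270 = 0.016459 per hour.
t_eff = 78.4 × 270 / (78.4 + 270) ≈ 60.758 hours.
Remaining = 39.5 × (1/2)^(49.2/60.758) = 39.5 × (1/2)^0.80977 ≈ 22.534 kBq.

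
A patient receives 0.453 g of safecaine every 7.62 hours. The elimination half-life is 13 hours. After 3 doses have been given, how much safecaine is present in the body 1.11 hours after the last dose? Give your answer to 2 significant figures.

0.90 g

The 3 doses were given 16.35, 8.73, 1.11 hours ago.
Total = 0.453·(1/2)^(16.35/13) + 0.453·(1/2)^(8.73/13) + 0.453·(1/2)^(1.11/13)
      = 0.18945 + 0.28441 + 0.42697 ≈ 0.90083 g.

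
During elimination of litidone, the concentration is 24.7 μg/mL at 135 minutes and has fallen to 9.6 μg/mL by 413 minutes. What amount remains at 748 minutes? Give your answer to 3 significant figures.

Over Δt = 413 − 135 = 278 minutes, the level fell by a factor of 24.7/9.6 ≈ 2.5729.
n = log₂(2.5729) ≈ 1.3634 half-lives, so t½ = 278/1.3634 ≈ 203.9 minutes.
From t = 413 to t = 748: 9.6 × (1/2)^((748−413)/203.9) ≈ 3.0739 μg/mL.

3.07 μg/mL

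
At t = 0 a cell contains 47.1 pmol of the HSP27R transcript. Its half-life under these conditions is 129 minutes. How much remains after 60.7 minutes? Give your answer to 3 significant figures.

34.0 pmol

Number of half-lives: n = 60.7/129 ≈ 0.47054.
Remaining = 47.1 × (1/2)^0.47054 = 47.1 × 0.72169 ≈ 33.992 pmol.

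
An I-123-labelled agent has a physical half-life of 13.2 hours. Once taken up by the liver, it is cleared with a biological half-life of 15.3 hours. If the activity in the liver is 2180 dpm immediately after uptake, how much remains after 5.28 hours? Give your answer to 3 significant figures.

1/t_eff = 1/t_phys + 1/t_biol = 1/13.2 + 1/15.3 = 0.14112 per hour.
t_eff = 13.2 × 15.3 / (13.2 + 15.3) ≈ 7.0863 hours.
Remaining = 2180 × (1/2)^(5.28/7.0863) = 2180 × (1/2)^0.7451 ≈ 1300.6 dpm.

1300 dpm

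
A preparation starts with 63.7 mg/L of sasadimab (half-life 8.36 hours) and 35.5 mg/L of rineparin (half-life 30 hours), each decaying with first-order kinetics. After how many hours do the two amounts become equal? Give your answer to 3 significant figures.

9.78 hours

Set 63.7·(1/2)^(t/8.36) = 35.5·(1/2)^(t/30).
Taking log₂: log₂(63.7/35.5) = t·(1/8.36 − 1/30).
log₂(1.7944) = 0.84347; 1/8.36 − 1/30 = 0.086284.
t = 0.84347 / 0.086284 ≈ 9.7756 hours.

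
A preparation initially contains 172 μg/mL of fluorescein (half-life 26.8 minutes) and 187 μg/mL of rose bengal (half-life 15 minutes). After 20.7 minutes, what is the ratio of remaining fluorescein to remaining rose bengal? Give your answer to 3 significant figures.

fluorescein: 172 × (1/2)^(20.7/26.8) = 172 × (1/2)^0.77239 ≈ 100.7 μg/mL.
rose bengal: 187 × (1/2)^(20.7/15) = 187 × (1/2)^1.38 ≈ 71.849 μg/mL.
Ratio ≈ 100.7 / 71.849 ≈ 1.4015.

1.40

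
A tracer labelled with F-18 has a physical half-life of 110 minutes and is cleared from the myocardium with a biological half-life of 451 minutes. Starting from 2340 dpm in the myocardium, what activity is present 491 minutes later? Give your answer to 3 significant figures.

1/t_eff = 1/t_phys + 1/t_biol = 1/110 + 1/451 = 0.011308 per minute.
t_eff = 110 × 451 / (110 + 451) ≈ 88.431 minutes.
Remaining = 2340 × (1/2)^(491/88.431) = 2340 × (1/2)^5.5523 ≈ 49.865 dpm.

49.9 dpm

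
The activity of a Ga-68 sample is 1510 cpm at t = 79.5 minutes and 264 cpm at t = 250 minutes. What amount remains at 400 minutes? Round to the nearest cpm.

Over Δt = 250 − 79.5 = 170.5 minutes, the level fell by a factor of 1510/264 ≈ 5.7197.
n = log₂(5.7197) ≈ 2.5159 half-lives, so t½ = 170.5/2.5159 ≈ 67.768 minutes.
From t = 250 to t = 400: 264 × (1/2)^((400−250)/67.768) ≈ 56.924 cpm.

57 cpm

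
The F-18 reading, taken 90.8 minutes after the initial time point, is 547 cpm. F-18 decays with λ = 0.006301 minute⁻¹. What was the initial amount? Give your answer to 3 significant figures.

969 cpm

t½ = ln 2 / λ = 0.69315 / 0.006301 ≈ 110.01 minutes.
Number of half-lives elapsed: n = 90.8/110.01 ≈ 0.82541.
A₀ = A × 2^n = 547 × 2^0.82541 = 547 × 1.772 ≈ 969.31 cpm.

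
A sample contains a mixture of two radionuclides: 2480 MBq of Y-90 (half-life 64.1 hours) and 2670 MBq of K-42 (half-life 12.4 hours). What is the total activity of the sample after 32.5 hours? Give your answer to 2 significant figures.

2200 MBq

Y-90: 2480 × (1/2)^(32.5/64.1) = 2480 × (1/2)^0.50702 ≈ 1745.1 MBq.
K-42: 2670 × (1/2)^(32.5/12.4) = 2670 × (1/2)^2.621 ≈ 434.03 MBq.
Total = 1745.1 + 434.03 ≈ 2179.1 MBq.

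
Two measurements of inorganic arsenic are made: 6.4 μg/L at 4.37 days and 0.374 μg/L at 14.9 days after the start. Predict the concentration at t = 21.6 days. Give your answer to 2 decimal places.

0.06 μg/L

Over Δt = 14.9 − 4.37 = 10.53 days, the level fell by a factor of 6.4/0.374 ≈ 17.112.
n = log₂(17.112) ≈ 4.097 half-lives, so t½ = 10.53/4.097 ≈ 2.5702 days.
From t = 14.9 to t = 21.6: 0.374 × (1/2)^((21.6−14.9)/2.5702) ≈ 0.061397 μg/L.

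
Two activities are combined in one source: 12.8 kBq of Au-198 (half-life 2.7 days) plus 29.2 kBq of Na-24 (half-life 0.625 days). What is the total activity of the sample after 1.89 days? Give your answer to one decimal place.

Au-198: 12.8 × (1/2)^(1.89/2.7) = 12.8 × (1/2)^0.7 ≈ 7.8793 kBq.
Na-24: 29.2 × (1/2)^(1.89/0.625) = 29.2 × (1/2)^3.024 ≈ 3.5898 kBq.
Total = 7.8793 + 3.5898 ≈ 11.469 kBq.

11.5 kBq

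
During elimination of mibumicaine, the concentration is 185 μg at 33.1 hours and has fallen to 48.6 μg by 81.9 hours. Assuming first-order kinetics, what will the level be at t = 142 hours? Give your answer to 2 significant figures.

Over Δt = 81.9 − 33.1 = 48.8 hours, the level fell by a factor of 185/48.6 ≈ 3.8066.
n = log₂(3.8066) ≈ 1.9285 half-lives, so t½ = 48.8/1.9285 ≈ 25.305 hours.
From t = 81.9 to t = 142: 48.6 × (1/2)^((142−81.9)/25.305) ≈ 9.3686 μg.

9.4 μg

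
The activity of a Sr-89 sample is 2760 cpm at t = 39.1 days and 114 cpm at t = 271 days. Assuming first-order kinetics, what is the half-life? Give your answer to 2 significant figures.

50 days

Over Δt = 271 − 39.1 = 231.9 days, the level fell by a factor of 2760/114 ≈ 24.211.
n = log₂(24.211) ≈ 4.5976 half-lives, so t½ = 231.9/4.5976 ≈ 50.44 days.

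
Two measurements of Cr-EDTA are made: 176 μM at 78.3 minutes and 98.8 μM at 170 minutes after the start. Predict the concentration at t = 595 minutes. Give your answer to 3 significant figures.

Over Δt = 170 − 78.3 = 91.7 minutes, the level fell by a factor of 176/98.8 ≈ 1.7814.
n = log₂(1.7814) ≈ 0.83299 half-lives, so t½ = 91.7/0.83299 ≈ 110.09 minutes.
From t = 170 to t = 595: 98.8 × (1/2)^((595−170)/110.09) ≈ 6.8012 μM.

6.80 μM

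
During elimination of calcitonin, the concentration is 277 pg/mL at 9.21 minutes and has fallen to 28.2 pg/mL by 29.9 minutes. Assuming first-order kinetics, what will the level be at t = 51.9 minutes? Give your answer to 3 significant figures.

Over Δt = 29.9 − 9.21 = 20.69 minutes, the level fell by a factor of 277/28.2 ≈ 9.8227.
n = log₂(9.8227) ≈ 3.2961 half-lives, so t½ = 20.69/3.2961 ≈ 6.2771 minutes.
From t = 29.9 to t = 51.9: 28.2 × (1/2)^((51.9−29.9)/6.2771) ≈ 2.4842 pg/mL.

2.48 pg/mL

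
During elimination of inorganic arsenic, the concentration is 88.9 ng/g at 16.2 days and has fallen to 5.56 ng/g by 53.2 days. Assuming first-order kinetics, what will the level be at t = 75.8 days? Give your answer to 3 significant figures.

Over Δt = 53.2 − 16.2 = 37 days, the level fell by a factor of 88.9/5.56 ≈ 15.989.
n = log₂(15.989) ≈ 3.999 half-lives, so t½ = 37/3.999 ≈ 9.2523 days.
From t = 53.2 to t = 75.8: 5.56 × (1/2)^((75.8−53.2)/9.2523) ≈ 1.0227 ng/g.

1.02 ng/g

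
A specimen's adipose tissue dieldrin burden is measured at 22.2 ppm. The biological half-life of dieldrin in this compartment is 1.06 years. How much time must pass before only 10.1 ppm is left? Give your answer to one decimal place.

Fraction remaining = 10.1/22.2 ≈ 0.45495.
n = log₂(22.2/10.1) = ln(2.198)/ln 2 ≈ 1.1362 half-lives.
t = n × t½ = 1.1362 × 1.06 ≈ 1.2044 years.

1.2 years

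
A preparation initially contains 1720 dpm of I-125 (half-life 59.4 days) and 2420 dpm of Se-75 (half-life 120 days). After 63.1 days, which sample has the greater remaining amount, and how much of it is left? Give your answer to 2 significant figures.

Se-75, 1700 dpm

I-125: 1720 × (1/2)^1.0623 ≈ 823.66 dpm.
Se-75: 2420 × (1/2)^0.52583 ≈ 1680.8 dpm.
Se-75 has more remaining, at ≈ 1680.8 dpm.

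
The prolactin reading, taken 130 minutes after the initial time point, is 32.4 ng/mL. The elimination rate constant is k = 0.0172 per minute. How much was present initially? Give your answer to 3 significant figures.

t½ = ln 2 / k = 0.69315 / 0.0172 ≈ 40.299 minutes.
Number of half-lives elapsed: n = 130/40.299 ≈ 3.2259.
A₀ = A × 2^n = 32.4 × 2^3.2259 = 32.4 × 9.3558 ≈ 303.13 ng/mL.

303 ng/mL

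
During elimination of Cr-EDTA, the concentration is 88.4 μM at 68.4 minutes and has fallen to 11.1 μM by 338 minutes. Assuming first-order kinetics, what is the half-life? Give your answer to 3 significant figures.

Over Δt = 338 − 68.4 = 269.6 minutes, the level fell by a factor of 88.4/11.1 ≈ 7.964.
n = log₂(7.964) ≈ 2.9935 half-lives, so t½ = 269.6/2.9935 ≈ 90.062 minutes.

90.1 minutes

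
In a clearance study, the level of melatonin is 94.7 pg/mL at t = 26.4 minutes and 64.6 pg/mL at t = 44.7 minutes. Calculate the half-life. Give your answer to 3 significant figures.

Over Δt = 44.7 − 26.4 = 18.3 minutes, the level fell by a factor of 94.7/64.6 ≈ 1.4659.
n = log₂(1.4659) ≈ 0.55183 half-lives, so t½ = 18.3/0.55183 ≈ 33.162 minutes.

33.2 minutes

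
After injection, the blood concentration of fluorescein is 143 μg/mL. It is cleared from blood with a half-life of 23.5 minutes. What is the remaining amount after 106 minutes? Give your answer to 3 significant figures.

6.27 μg/mL

Number of half-lives: n = 106/23.5 ≈ 4.5106.
Remaining = 143 × (1/2)^4.5106 = 143 × 0.043869 ≈ 6.2733 μg/mL.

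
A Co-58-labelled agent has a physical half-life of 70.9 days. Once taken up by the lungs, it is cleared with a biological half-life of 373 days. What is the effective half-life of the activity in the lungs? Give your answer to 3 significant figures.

1/t_eff = 1/t_phys + 1/t_biol = 1/70.9 + 1/373 = 0.016785 per day.
t_eff = 70.9 × 373 / (70.9 + 373) ≈ 59.576 days.

59.6 days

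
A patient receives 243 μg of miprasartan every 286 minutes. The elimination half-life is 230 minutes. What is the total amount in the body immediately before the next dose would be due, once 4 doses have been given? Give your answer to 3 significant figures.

172 μg

The 4 doses were given 1144, 858, 572, 286 minutes ago.
Total = 243·(1/2)^(1144/230) + 243·(1/2)^(858/230) + 243·(1/2)^(572/230) + 243·(1/2)^(286/230)
      = 7.7323 + 18.308 + 43.347 + 102.63 ≈ 172.02 μg.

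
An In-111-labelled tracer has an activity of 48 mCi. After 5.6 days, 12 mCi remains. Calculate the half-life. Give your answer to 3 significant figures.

A/A₀ = 12/48 ≈ 0.25.
n = log₂(4) ≈ 2 half-lives elapsed in 5.6 days.
t½ = 5.6/2 ≈ 2.8 days.

2.80 days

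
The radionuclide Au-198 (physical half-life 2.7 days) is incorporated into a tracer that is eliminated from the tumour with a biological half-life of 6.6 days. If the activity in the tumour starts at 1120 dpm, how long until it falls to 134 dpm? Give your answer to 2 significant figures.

1/t_eff = 1/t_phys + 1/t_biol = 1/2.7 + 1/6.6 = 0.52189 per day.
t_eff = 2.7 × 6.6 / (2.7 + 6.6) ≈ 1.9161 days.
n = log₂(1120/134) ≈ 3.0632; t = 3.0632 × 1.9161 ≈ 5.8695 days.

5.9 days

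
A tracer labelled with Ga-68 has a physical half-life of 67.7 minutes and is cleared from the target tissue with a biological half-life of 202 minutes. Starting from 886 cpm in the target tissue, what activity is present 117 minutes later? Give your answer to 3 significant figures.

1/t_eff = 1/t_phys + 1/t_biol = 1/67.7 + 1/202 = 0.019722 per minute.
t_eff = 67.7 × 202 / (67.7 + 202) ≈ 50.706 minutes.
Remaining = 886 × (1/2)^(117/50.706) = 886 × (1/2)^2.3074 ≈ 178.99 cpm.

179 cpm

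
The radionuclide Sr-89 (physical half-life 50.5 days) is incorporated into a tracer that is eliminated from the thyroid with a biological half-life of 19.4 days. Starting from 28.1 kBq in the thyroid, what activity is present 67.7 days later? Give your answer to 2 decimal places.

0.99 kBq

1/t_eff = 1/t_phys + 1/t_biol = 1/50.5 + 1/19.4 = 0.071348 per day.
t_eff = 50.5 × 19.4 / (50.5 + 19.4) ≈ 14.016 days.
Remaining = 28.1 × (1/2)^(67.7/14.016) = 28.1 × (1/2)^4.8303 ≈ 0.98775 kBq.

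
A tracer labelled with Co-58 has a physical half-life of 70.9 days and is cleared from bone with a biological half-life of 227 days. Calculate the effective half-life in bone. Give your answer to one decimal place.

54.0 days

1/t_eff = 1/t_phys + 1/t_biol = 1/70.9 + 1/227 = 0.01851 per day.
t_eff = 70.9 × 227 / (70.9 + 227) ≈ 54.026 days.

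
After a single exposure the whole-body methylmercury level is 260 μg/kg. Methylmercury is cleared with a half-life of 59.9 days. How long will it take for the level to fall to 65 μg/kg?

65/260 = 1/4, so 2 half-lives have elapsed.
t = 2 × 59.9 = 119.8 days.

119.8 days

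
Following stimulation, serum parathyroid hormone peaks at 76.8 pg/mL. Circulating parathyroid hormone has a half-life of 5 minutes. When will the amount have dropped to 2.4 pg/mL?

2.4/76.8 = 1/32, so 5 half-lives have elapsed.
t = 5 × 5 = 25 minutes.

25 minutes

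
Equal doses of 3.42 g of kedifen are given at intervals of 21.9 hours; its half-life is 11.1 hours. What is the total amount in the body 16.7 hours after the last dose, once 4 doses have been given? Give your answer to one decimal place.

The 4 doses were given 82.4, 60.5, 38.6, 16.7 hours ago.
Total = 3.42·(1/2)^(82.4/11.1) + 3.42·(1/2)^(60.5/11.1) + 3.42·(1/2)^(38.6/11.1) + 3.42·(1/2)^(16.7/11.1)
      = 0.019923 + 0.078213 + 0.30704 + 1.2054 ≈ 1.6106 g.

1.6 g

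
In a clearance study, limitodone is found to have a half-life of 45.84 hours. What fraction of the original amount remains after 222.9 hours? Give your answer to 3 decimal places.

n = 222.9/45.84 ≈ 4.8626 half-lives.
Fraction remaining = (1/2)^4.8626 ≈ 0.034373.

0.034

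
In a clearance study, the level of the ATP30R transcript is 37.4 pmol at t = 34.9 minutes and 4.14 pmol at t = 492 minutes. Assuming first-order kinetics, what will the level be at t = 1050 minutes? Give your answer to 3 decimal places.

0.282 pmol

Over Δt = 492 − 34.9 = 457.1 minutes, the level fell by a factor of 37.4/4.14 ≈ 9.0338.
n = log₂(9.0338) ≈ 3.1753 half-lives, so t½ = 457.1/3.1753 ≈ 143.95 minutes.
From t = 492 to t = 1050: 4.14 × (1/2)^((1050−492)/143.95) ≈ 0.28192 pmol.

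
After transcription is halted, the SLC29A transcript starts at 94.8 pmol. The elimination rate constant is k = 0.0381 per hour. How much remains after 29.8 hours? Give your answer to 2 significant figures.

t½ = ln 2 / k = 0.69315 / 0.0381 ≈ 18.193 hours.
Number of half-lives: n = 29.8/18.193 ≈ 1.638.
Remaining = 94.8 × (1/2)^1.638 = 94.8 × 0.3213 ≈ 30.459 pmol.

30 pmol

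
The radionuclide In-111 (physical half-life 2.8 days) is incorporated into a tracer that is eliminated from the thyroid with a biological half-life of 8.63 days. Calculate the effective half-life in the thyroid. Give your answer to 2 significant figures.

1/t_eff = 1/t_phys + 1/t_biol = 1/2.8 + 1/8.63 = 0.47302 per day.
t_eff = 2.8 × 8.63 / (2.8 + 8.63) ≈ 2.1141 days.

2.1 days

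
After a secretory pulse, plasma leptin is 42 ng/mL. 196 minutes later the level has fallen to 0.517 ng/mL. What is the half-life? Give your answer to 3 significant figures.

A/A₀ = 0.517/42 ≈ 0.01231.
n = log₂(81.238) ≈ 6.3441 half-lives elapsed in 196 minutes.
t½ = 196/6.3441 ≈ 30.895 minutes.

30.9 minutes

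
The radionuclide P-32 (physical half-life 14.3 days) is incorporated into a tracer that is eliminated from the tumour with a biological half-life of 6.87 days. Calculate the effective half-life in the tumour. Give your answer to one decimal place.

4.6 days

1/t_eff = 1/t_phys + 1/t_biol = 1/14.3 + 1/6.87 = 0.21549 per day.
t_eff = 14.3 × 6.87 / (14.3 + 6.87) ≈ 4.6406 days.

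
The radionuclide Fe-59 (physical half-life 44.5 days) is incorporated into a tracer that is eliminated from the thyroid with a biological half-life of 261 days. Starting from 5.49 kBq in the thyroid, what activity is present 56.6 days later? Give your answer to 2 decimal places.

1/t_eff = 1/t_phys + 1/t_biol = 1/44.5 + 1/261 = 0.026303 per day.
t_eff = 44.5 × 261 / (44.5 + 261) ≈ 38.018 days.
Remaining = 5.49 × (1/2)^(56.6/38.018) = 5.49 × (1/2)^1.4888 ≈ 1.9562 kBq.

1.96 kBq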